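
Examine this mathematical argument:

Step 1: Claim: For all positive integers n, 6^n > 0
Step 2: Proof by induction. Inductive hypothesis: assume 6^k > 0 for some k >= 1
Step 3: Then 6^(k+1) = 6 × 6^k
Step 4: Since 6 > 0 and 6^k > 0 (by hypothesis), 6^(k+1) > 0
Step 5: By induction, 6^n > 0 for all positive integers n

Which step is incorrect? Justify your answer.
Step 5: By induction, 6^n > 0 for all positive integers n

Step 5 concludes the proof by induction, but no base case was ever established. A valid induction proof requires: (1) a base case proving 6^1 > 0, and (2) an inductive step showing IF 6^k > 0 THEN 6^(k+1) > 0. Steps 2-4 correctly establish the inductive step, but without the base case the conclusion in step 5 does not follow.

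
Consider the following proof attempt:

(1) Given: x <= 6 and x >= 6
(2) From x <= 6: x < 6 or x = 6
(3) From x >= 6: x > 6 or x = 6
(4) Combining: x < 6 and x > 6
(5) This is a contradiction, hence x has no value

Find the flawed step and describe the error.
Step 4: Combining: x < 6 and x > 6

Step 4 incorrectly combines the conditions. From x <= 6 and x >= 6, the intersection is x = 6. The error treats the 'or' cases as 'and' requirements. The correct conclusion is that x = 6 is the unique solution, not that no solution exists.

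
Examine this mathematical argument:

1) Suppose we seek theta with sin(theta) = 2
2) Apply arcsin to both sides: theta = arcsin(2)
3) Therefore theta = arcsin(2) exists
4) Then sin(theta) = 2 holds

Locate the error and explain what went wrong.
Step 2: Apply arcsin to both sides: theta = arcsin(2)

Step 2 applies arcsin to 2. However, arcsin(x) is only defined for x in [-1, 1] because sin(theta) can only produce values in that range. Since |2| > 1, arcsin(2) is undefined. There is no angle whose sine equals 2.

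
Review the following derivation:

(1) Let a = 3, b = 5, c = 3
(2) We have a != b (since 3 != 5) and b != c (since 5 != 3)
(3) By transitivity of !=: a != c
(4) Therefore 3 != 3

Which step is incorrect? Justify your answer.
Step 3: By transitivity of !=: a != c

Step 3 incorrectly applies transitivity to the '!=' relation. Transitivity states: if a R b and b R c, then a R c. However, '!=' is not transitive. Counterexample: 3 != 5 and 5 != 3, but 3 = 3 (both equal 3). Transitivity holds for relations like <, <=, =, but not for !=.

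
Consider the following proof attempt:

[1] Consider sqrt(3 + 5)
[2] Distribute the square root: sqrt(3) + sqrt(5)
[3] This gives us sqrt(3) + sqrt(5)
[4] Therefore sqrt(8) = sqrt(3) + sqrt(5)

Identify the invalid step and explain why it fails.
Step 2: Distribute the square root: sqrt(3) + sqrt(5)

Step 2 incorrectly 'distributes' the square root over addition. The square root function does not distribute: sqrt(a + b) ≠ sqrt(a) + sqrt(b). In fact, sqrt(3 + 5) = sqrt(8) ≈ 2.8284, while sqrt(3) + sqrt(5) ≈ 3.9681.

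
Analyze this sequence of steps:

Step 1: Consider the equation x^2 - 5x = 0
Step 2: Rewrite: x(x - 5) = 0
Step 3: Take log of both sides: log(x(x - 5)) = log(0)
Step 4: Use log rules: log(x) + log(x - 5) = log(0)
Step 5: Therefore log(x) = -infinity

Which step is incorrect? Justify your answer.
Step 3: Take log of both sides: log(x(x - 5)) = log(0)

Step 3 takes the logarithm of both sides, resulting in log(0) on the right side. The logarithm is only defined for positive numbers; log(0) is undefined (approaches negative infinity). This operation is invalid.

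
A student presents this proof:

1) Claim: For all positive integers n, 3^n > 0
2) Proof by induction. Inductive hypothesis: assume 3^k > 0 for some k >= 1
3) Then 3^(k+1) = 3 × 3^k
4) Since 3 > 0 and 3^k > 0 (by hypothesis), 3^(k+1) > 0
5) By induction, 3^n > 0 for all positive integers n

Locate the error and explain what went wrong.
Step 5: By induction, 3^n > 0 for all positive integers n

Step 5 concludes the proof by induction, but no base case was ever established. A valid induction proof requires: (1) a base case proving 3^1 > 0, and (2) an inductive step showing IF 3^k > 0 THEN 3^(k+1) > 0. Steps 2-4 correctly establish the inductive step, but without the base case the conclusion in step 5 does not follow.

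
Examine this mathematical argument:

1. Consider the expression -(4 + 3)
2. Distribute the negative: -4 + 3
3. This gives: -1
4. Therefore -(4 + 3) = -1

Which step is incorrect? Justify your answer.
Step 2: Distribute the negative: -4 + 3

Step 2 incorrectly distributes the negative sign. The correct distribution is -(4 + 3) = -4 - 3 = -7. The negative must be applied to both terms, not just the first. The error treats -(4 + 3) as -4 + 3, which equals -1 instead of -7.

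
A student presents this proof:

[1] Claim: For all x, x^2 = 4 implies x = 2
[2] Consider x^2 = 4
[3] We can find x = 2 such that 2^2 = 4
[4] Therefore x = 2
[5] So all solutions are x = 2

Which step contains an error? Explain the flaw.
Step 4: Therefore x = 2

Step 4 incorrectly concludes that x = 2 is the only solution. The proof shows that x = 2 is A solution (existence), but does not show it is the ONLY solution (uniqueness). In fact, x = -2 is also a solution since (-2)^2 = 4. Finding one solution doesn't prove there are no others.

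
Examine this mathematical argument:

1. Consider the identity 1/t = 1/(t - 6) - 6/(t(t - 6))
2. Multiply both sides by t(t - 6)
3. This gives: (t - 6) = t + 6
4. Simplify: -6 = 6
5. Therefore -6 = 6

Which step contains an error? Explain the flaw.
Step 3: This gives: (t - 6) = t + 6

Step 3 makes a sign error when clearing denominators. Multiplying -6/(t(t - 6)) by t(t - 6) gives -6, not +6. The correct result is (t - 6) = t - 6, which is trivially true, not (t - 6) = t + 6. (Step 1 is a valid identity: 1/(t - 6) - 6/(t(t - 6)) = (t - 6)/(t(t - 6)) = 1/t.)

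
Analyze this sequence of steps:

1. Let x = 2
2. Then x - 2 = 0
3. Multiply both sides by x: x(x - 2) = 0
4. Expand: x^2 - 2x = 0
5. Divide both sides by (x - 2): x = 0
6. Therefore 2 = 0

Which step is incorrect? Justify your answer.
Step 5: Divide both sides by (x - 2): x = 0

Step 5 divides both sides by (x - 2). However, since x = 2, we have (x - 2) = 0. Division by zero is undefined, making this step invalid.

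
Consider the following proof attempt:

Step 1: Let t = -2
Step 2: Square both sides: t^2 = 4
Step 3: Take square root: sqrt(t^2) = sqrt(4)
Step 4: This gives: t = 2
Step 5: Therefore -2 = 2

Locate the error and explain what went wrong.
Step 4: This gives: t = 2

Step 4 incorrectly states that sqrt(t^2) = t. The correct identity is sqrt(t^2) = |t|. Since t = -2 < 0, we have sqrt(t^2) = |-2| = 2, not t = -2.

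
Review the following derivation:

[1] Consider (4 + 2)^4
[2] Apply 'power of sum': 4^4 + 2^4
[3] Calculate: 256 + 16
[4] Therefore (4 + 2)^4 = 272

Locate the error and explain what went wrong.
Step 2: Apply 'power of sum': 4^4 + 2^4

Step 2 incorrectly applies a non-existent rule '(a+b)^n = a^n + b^n'. This is false in general. The correct expansion uses the binomial theorem. The actual value is (4 + 2)^4 = 6^4 = 1296, not 272.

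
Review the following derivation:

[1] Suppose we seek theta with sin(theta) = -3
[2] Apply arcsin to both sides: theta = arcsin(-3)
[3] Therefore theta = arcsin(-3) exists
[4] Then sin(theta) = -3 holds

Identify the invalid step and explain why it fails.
Step 2: Apply arcsin to both sides: theta = arcsin(-3)

Step 2 applies arcsin to -3. However, arcsin(x) is only defined for x in [-1, 1] because sin(theta) can only produce values in that range. Since |-3| > 1, arcsin(-3) is undefined. There is no angle whose sine equals -3.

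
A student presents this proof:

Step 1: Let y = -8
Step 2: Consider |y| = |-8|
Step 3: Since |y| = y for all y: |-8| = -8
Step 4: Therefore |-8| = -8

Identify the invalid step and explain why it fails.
Step 3: Since |y| = y for all y: |-8| = -8

Step 3 incorrectly states that |y| = y for all y. The correct definition is |y| = y when y >= 0, and |y| = -y when y < 0. Since -8 < 0, we have |-8| = -(-8) = 8, not -8.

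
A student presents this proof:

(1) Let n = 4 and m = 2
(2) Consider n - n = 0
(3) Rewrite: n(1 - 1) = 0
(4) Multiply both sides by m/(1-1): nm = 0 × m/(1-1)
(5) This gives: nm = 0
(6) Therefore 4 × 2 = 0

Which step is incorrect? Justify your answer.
Step 4: Multiply both sides by m/(1-1): nm = 0 × m/(1-1)

Step 4 multiplies both sides by m/(1-1). However, 1-1 = 0, so this is multiplication by m/0, which is undefined. We cannot multiply by an undefined expression.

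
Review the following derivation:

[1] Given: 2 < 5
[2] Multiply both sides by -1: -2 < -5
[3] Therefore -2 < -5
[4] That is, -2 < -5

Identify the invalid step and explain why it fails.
Step 2: Multiply both sides by -1: -2 < -5

Step 2 multiplies both sides by -1 but fails to reverse the inequality sign. When multiplying (or dividing) an inequality by a negative number, the direction must be reversed. Since 2 < 5, we should get -2 > -5, i.e., -2 > -5.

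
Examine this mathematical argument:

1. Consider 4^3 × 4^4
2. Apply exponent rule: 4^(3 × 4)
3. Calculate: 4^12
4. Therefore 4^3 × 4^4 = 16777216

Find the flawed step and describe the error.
Step 2: Apply exponent rule: 4^(3 × 4)

Step 2 incorrectly states that a^b × a^c = a^(b×c). The correct rule is a^b × a^c = a^(b+c). The actual value is 4^3 × 4^4 = 4^7 = 16384, not 4^12 = 16777216.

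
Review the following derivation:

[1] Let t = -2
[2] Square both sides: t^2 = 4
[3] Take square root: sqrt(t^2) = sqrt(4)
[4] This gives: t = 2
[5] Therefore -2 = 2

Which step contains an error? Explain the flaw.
Step 4: This gives: t = 2

Step 4 incorrectly states that sqrt(t^2) = t. The correct identity is sqrt(t^2) = |t|. Since t = -2 < 0, we have sqrt(t^2) = |-2| = 2, not t = -2.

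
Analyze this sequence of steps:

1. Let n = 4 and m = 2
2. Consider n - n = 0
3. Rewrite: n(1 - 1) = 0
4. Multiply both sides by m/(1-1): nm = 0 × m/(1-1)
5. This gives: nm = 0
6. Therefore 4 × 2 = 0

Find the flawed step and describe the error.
Step 4: Multiply both sides by m/(1-1): nm = 0 × m/(1-1)

Step 4 multiplies both sides by m/(1-1). However, 1-1 = 0, so this is multiplication by m/0, which is undefined. We cannot multiply by an undefined expression.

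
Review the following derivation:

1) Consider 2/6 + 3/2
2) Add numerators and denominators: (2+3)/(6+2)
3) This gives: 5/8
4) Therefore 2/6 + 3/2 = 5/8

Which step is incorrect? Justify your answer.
Step 2: Add numerators and denominators: (2+3)/(6+2)

Step 2 incorrectly adds fractions by separately adding numerators and denominators. This is wrong. The correct method requires a common denominator: 2/6 + 3/2 = (2×2 + 3×6)/(6×2) = 22/12 = 11/6. The method used gives 5/8, which is different.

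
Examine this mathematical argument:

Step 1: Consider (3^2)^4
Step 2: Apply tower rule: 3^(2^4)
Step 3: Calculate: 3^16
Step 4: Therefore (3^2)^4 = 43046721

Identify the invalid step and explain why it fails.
Step 2: Apply tower rule: 3^(2^4)

Step 2 incorrectly states that (a^b)^c = a^(b^c). The correct rule is (a^b)^c = a^(b×c). The actual value is (3^2)^4 = 3^8 = 6561, not 3^16 = 43046721.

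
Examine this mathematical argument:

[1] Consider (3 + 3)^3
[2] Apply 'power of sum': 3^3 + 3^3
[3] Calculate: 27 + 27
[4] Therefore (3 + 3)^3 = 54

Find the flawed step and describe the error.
Step 2: Apply 'power of sum': 3^3 + 3^3

Step 2 incorrectly applies a non-existent rule '(a+b)^n = a^n + b^n'. This is false in general. The correct expansion uses the binomial theorem. The actual value is (3 + 3)^3 = 6^3 = 216, not 54.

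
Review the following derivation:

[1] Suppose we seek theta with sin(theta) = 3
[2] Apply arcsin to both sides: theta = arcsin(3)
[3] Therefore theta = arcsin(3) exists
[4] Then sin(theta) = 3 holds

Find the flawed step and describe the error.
Step 2: Apply arcsin to both sides: theta = arcsin(3)

Step 2 applies arcsin to 3. However, arcsin(x) is only defined for x in [-1, 1] because sin(theta) can only produce values in that range. Since |3| > 1, arcsin(3) is undefined. There is no angle whose sine equals 3.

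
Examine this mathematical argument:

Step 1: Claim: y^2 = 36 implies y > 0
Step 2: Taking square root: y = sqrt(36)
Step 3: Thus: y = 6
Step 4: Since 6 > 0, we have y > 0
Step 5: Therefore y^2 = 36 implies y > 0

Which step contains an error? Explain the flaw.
Step 2: Taking square root: y = sqrt(36)

Step 2 takes the square root and assumes the positive root only. The equation y^2 = 36 actually has two solutions: y = 6 and y = -6. The proof silently assumes y > 0 without justification, then uses this assumption to conclude y > 0, which is circular. The counterexample y = -6 shows the claim is false.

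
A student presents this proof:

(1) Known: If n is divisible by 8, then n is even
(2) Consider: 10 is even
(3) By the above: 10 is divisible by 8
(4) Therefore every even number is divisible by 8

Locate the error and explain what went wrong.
Step 3: By the above: 10 is divisible by 8

Step 3 commits the fallacy of affirming the consequent. The known fact 'divisible by 8 → even' does NOT imply 'even → divisible by 8'. That would be the converse, which is false. For example, 10 is even but 10 ÷ 8 = 1.25, which is not an integer.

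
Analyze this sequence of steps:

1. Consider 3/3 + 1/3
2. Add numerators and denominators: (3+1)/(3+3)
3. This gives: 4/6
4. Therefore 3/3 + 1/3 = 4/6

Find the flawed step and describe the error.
Step 2: Add numerators and denominators: (3+1)/(3+3)

Step 2 incorrectly adds fractions by separately adding numerators and denominators. This is wrong. The correct method requires a common denominator: 3/3 + 1/3 = (3×3 + 1×3)/(3×3) = 12/9 = 4/3. The method used gives 4/6, which is different.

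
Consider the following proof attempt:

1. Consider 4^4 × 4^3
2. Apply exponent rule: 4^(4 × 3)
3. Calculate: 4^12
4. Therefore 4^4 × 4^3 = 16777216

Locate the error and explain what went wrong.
Step 2: Apply exponent rule: 4^(4 × 3)

Step 2 incorrectly states that a^b × a^c = a^(b×c). The correct rule is a^b × a^c = a^(b+c). The actual value is 4^4 × 4^3 = 4^7 = 16384, not 4^12 = 16777216.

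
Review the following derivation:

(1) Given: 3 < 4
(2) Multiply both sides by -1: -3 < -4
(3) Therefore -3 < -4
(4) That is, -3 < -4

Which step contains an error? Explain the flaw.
Step 2: Multiply both sides by -1: -3 < -4

Step 2 multiplies both sides by -1 but fails to reverse the inequality sign. When multiplying (or dividing) an inequality by a negative number, the direction must be reversed. Since 3 < 4, we should get -3 > -4, i.e., -3 > -4.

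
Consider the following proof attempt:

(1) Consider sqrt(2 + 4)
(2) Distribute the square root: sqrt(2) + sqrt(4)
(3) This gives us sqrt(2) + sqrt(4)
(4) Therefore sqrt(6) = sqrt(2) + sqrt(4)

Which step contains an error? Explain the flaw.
Step 2: Distribute the square root: sqrt(2) + sqrt(4)

Step 2 incorrectly 'distributes' the square root over addition. The square root function does not distribute: sqrt(a + b) ≠ sqrt(a) + sqrt(b). In fact, sqrt(2 + 4) = sqrt(6) ≈ 2.4495, while sqrt(2) + sqrt(4) ≈ 3.4142.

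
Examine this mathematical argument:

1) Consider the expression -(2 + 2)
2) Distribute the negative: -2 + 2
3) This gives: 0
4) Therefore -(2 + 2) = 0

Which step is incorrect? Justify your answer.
Step 2: Distribute the negative: -2 + 2

Step 2 incorrectly distributes the negative sign. The correct distribution is -(2 + 2) = -2 - 2 = -4. The negative must be applied to both terms, not just the first. The error treats -(2 + 2) as -2 + 2, which equals 0 instead of -4.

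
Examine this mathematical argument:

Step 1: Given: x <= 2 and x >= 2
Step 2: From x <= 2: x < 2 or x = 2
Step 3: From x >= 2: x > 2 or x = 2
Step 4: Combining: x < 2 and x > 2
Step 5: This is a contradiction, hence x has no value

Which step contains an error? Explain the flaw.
Step 4: Combining: x < 2 and x > 2

Step 4 incorrectly combines the conditions. From x <= 2 and x >= 2, the intersection is x = 2. The error treats the 'or' cases as 'and' requirements. The correct conclusion is that x = 2 is the unique solution, not that no solution exists.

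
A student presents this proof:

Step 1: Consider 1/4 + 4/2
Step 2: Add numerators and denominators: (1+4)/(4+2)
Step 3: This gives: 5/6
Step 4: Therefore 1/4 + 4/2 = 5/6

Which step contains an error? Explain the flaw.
Step 2: Add numerators and denominators: (1+4)/(4+2)

Step 2 incorrectly adds fractions by separately adding numerators and denominators. This is wrong. The correct method requires a common denominator: 1/4 + 4/2 = (1×2 + 4×4)/(4×2) = 18/8 = 9/4. The method used gives 5/6, which is different.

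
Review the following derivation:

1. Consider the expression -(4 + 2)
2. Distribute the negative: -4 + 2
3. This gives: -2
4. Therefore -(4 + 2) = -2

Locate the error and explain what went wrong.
Step 2: Distribute the negative: -4 + 2

Step 2 incorrectly distributes the negative sign. The correct distribution is -(4 + 2) = -4 - 2 = -6. The negative must be applied to both terms, not just the first. The error treats -(4 + 2) as -4 + 2, which equals -2 instead of -6.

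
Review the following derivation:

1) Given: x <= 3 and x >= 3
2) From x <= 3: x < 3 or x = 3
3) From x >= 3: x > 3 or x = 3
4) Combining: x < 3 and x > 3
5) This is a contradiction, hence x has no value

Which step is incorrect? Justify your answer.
Step 4: Combining: x < 3 and x > 3

Step 4 incorrectly combines the conditions. From x <= 3 and x >= 3, the intersection is x = 3. The error treats the 'or' cases as 'and' requirements. The correct conclusion is that x = 3 is the unique solution, not that no solution exists.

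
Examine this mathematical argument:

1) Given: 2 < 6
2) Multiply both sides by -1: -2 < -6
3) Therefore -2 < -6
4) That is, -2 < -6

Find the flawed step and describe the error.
Step 2: Multiply both sides by -1: -2 < -6

Step 2 multiplies both sides by -1 but fails to reverse the inequality sign. When multiplying (or dividing) an inequality by a negative number, the direction must be reversed. Since 2 < 6, we should get -2 > -6, i.e., -2 > -6.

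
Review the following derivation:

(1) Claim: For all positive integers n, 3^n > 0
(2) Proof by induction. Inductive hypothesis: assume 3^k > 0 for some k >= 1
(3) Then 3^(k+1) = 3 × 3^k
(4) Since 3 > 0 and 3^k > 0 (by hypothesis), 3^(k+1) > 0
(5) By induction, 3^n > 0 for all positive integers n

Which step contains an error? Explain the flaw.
Step 5: By induction, 3^n > 0 for all positive integers n

Step 5 concludes the proof by induction, but no base case was ever established. A valid induction proof requires: (1) a base case proving 3^1 > 0, and (2) an inductive step showing IF 3^k > 0 THEN 3^(k+1) > 0. Steps 2-4 correctly establish the inductive step, but without the base case the conclusion in step 5 does not follow.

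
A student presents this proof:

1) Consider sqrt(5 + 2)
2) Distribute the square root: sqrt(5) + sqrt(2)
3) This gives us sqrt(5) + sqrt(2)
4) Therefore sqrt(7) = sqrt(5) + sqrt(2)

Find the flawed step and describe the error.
Step 2: Distribute the square root: sqrt(5) + sqrt(2)

Step 2 incorrectly 'distributes' the square root over addition. The square root function does not distribute: sqrt(a + b) ≠ sqrt(a) + sqrt(b). In fact, sqrt(5 + 2) = sqrt(7) ≈ 2.6458, while sqrt(5) + sqrt(2) ≈ 3.6503.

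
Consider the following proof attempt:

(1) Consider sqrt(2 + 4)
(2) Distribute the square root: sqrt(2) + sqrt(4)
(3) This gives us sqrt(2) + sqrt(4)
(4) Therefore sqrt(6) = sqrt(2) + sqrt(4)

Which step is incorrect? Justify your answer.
Step 2: Distribute the square root: sqrt(2) + sqrt(4)

Step 2 incorrectly 'distributes' the square root over addition. The square root function does not distribute: sqrt(a + b) ≠ sqrt(a) + sqrt(b). In fact, sqrt(2 + 4) = sqrt(6) ≈ 2.4495, while sqrt(2) + sqrt(4) ≈ 3.4142.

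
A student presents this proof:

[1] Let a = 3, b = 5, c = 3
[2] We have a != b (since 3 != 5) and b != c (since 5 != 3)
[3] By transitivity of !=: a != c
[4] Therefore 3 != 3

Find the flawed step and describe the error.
Step 3: By transitivity of !=: a != c

Step 3 incorrectly applies transitivity to the '!=' relation. Transitivity states: if a R b and b R c, then a R c. However, '!=' is not transitive. Counterexample: 3 != 5 and 5 != 3, but 3 = 3 (both equal 3). Transitivity holds for relations like <, <=, =, but not for !=.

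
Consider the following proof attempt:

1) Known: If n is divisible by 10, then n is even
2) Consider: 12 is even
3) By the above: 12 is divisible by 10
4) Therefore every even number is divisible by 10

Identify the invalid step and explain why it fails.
Step 3: By the above: 12 is divisible by 10

Step 3 commits the fallacy of affirming the consequent. The known fact 'divisible by 10 → even' does NOT imply 'even → divisible by 10'. That would be the converse, which is false. For example, 12 is even but 12 ÷ 10 = 1.20, which is not an integer.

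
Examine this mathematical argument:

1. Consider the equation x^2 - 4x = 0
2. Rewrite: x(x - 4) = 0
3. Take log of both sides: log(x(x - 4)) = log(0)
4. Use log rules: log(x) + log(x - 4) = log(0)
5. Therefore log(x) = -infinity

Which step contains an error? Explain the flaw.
Step 3: Take log of both sides: log(x(x - 4)) = log(0)

Step 3 takes the logarithm of both sides, resulting in log(0) on the right side. The logarithm is only defined for positive numbers; log(0) is undefined (approaches negative infinity). This operation is invalid.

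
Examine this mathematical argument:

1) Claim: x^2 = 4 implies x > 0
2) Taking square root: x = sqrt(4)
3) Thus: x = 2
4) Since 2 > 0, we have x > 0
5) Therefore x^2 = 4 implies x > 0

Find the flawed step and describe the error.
Step 2: Taking square root: x = sqrt(4)

Step 2 takes the square root and assumes the positive root only. The equation x^2 = 4 actually has two solutions: x = 2 and x = -2. The proof silently assumes x > 0 without justification, then uses this assumption to conclude x > 0, which is circular. The counterexample x = -2 shows the claim is false.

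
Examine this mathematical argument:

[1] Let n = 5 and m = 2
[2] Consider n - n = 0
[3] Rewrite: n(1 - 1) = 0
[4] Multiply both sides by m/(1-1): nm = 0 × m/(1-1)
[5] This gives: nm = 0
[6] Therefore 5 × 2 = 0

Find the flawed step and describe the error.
Step 4: Multiply both sides by m/(1-1): nm = 0 × m/(1-1)

Step 4 multiplies both sides by m/(1-1). However, 1-1 = 0, so this is multiplication by m/0, which is undefined. We cannot multiply by an undefined expression.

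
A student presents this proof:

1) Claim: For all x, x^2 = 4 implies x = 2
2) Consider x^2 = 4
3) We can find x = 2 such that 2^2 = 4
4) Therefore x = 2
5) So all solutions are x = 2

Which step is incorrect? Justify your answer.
Step 4: Therefore x = 2

Step 4 incorrectly concludes that x = 2 is the only solution. The proof shows that x = 2 is A solution (existence), but does not show it is the ONLY solution (uniqueness). In fact, x = -2 is also a solution since (-2)^2 = 4. Finding one solution doesn't prove there are no others.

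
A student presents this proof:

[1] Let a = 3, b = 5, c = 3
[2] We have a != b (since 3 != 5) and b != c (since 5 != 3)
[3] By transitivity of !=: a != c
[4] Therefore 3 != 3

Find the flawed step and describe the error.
Step 3: By transitivity of !=: a != c

Step 3 incorrectly applies transitivity to the '!=' relation. Transitivity states: if a R b and b R c, then a R c. However, '!=' is not transitive. Counterexample: 3 != 5 and 5 != 3, but 3 = 3 (both equal 3). Transitivity holds for relations like <, <=, =, but not for !=.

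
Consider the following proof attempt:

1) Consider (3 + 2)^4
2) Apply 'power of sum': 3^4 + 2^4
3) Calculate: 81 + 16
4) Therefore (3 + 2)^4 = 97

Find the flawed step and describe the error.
Step 2: Apply 'power of sum': 3^4 + 2^4

Step 2 incorrectly applies a non-existent rule '(a+b)^n = a^n + b^n'. This is false in general. The correct expansion uses the binomial theorem. The actual value is (3 + 2)^4 = 5^4 = 625, not 97.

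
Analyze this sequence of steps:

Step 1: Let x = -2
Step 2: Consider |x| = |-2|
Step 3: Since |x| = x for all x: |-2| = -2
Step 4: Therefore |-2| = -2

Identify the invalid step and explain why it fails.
Step 3: Since |x| = x for all x: |-2| = -2

Step 3 incorrectly states that |x| = x for all x. The correct definition is |x| = x when x >= 0, and |x| = -x when x < 0. Since -2 < 0, we have |-2| = -(-2) = 2, not -2.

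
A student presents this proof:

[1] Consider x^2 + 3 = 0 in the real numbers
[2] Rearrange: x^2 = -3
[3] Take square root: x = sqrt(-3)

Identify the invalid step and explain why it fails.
Step 3: Take square root: x = sqrt(-3)

Step 3 takes the square root of -3, which is negative. In the real number system, the square root of a negative number is undefined. The equation x^2 + 3 = 0 has no real solutions. Square roots of negative numbers only exist in the complex numbers.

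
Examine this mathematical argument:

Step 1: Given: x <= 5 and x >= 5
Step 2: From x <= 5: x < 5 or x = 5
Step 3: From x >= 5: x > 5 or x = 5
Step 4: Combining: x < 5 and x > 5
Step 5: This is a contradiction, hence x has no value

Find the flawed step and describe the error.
Step 4: Combining: x < 5 and x > 5

Step 4 incorrectly combines the conditions. From x <= 5 and x >= 5, the intersection is x = 5. The error treats the 'or' cases as 'and' requirements. The correct conclusion is that x = 5 is the unique solution, not that no solution exists.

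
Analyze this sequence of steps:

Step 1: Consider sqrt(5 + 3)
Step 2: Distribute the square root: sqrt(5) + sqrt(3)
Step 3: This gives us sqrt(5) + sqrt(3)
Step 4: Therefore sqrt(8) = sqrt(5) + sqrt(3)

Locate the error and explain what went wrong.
Step 2: Distribute the square root: sqrt(5) + sqrt(3)

Step 2 incorrectly 'distributes' the square root over addition. The square root function does not distribute: sqrt(a + b) ≠ sqrt(a) + sqrt(b). In fact, sqrt(5 + 3) = sqrt(8) ≈ 2.8284, while sqrt(5) + sqrt(3) ≈ 3.9681.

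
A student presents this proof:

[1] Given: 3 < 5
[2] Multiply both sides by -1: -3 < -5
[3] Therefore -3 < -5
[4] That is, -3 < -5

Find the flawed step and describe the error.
Step 2: Multiply both sides by -1: -3 < -5

Step 2 multiplies both sides by -1 but fails to reverse the inequality sign. When multiplying (or dividing) an inequality by a negative number, the direction must be reversed. Since 3 < 5, we should get -3 > -5, i.e., -3 > -5.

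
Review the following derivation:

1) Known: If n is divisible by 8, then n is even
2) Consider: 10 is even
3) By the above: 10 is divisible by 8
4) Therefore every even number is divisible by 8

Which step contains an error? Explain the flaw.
Step 3: By the above: 10 is divisible by 8

Step 3 commits the fallacy of affirming the consequent. The known fact 'divisible by 8 → even' does NOT imply 'even → divisible by 8'. That would be the converse, which is false. For example, 10 is even but 10 ÷ 8 = 1.25, which is not an integer.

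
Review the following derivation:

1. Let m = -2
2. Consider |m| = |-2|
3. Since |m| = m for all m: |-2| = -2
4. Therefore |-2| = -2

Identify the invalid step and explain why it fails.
Step 3: Since |m| = m for all m: |-2| = -2

Step 3 incorrectly states that |m| = m for all m. The correct definition is |m| = m when m >= 0, and |m| = -m when m < 0. Since -2 < 0, we have |-2| = -(-2) = 2, not -2.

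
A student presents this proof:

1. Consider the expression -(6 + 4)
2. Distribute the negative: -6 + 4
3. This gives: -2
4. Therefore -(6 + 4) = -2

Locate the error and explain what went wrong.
Step 2: Distribute the negative: -6 + 4

Step 2 incorrectly distributes the negative sign. The correct distribution is -(6 + 4) = -6 - 4 = -10. The negative must be applied to both terms, not just the first. The error treats -(6 + 4) as -6 + 4, which equals -2 instead of -10.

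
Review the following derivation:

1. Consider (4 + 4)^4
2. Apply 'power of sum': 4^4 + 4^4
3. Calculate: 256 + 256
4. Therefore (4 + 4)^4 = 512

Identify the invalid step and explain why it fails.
Step 2: Apply 'power of sum': 4^4 + 4^4

Step 2 incorrectly applies a non-existent rule '(a+b)^n = a^n + b^n'. This is false in general. The correct expansion uses the binomial theorem. The actual value is (4 + 4)^4 = 8^4 = 4096, not 512.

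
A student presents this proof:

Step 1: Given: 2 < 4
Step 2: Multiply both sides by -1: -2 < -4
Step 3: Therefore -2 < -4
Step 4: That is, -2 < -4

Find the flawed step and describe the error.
Step 2: Multiply both sides by -1: -2 < -4

Step 2 multiplies both sides by -1 but fails to reverse the inequality sign. When multiplying (or dividing) an inequality by a negative number, the direction must be reversed. Since 2 < 4, we should get -2 > -4, i.e., -2 > -4.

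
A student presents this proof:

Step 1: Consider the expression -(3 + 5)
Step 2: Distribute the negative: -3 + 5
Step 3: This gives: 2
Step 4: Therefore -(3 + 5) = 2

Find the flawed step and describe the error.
Step 2: Distribute the negative: -3 + 5

Step 2 incorrectly distributes the negative sign. The correct distribution is -(3 + 5) = -3 - 5 = -8. The negative must be applied to both terms, not just the first. The error treats -(3 + 5) as -3 + 5, which equals 2 instead of -8.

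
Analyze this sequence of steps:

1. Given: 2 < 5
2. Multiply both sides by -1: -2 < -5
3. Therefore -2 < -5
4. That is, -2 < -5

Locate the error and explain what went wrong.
Step 2: Multiply both sides by -1: -2 < -5

Step 2 multiplies both sides by -1 but fails to reverse the inequality sign. When multiplying (or dividing) an inequality by a negative number, the direction must be reversed. Since 2 < 5, we should get -2 > -5, i.e., -2 > -5.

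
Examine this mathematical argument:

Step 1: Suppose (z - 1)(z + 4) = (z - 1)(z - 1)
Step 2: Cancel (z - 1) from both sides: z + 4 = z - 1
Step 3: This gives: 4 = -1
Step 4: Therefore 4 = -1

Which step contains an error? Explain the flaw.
Step 2: Cancel (z - 1) from both sides: z + 4 = z - 1

Step 2 cancels (z - 1) from both sides. This is only valid if (z - 1) ≠ 0, i.e., z ≠ 1. When z = 1, both sides equal zero regardless of the other factors. The correct approach requires considering z = 1 as a separate case.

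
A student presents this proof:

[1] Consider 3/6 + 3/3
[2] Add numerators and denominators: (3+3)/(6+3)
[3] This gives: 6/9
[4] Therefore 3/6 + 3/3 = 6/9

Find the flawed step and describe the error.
Step 2: Add numerators and denominators: (3+3)/(6+3)

Step 2 incorrectly adds fractions by separately adding numerators and denominators. This is wrong. The correct method requires a common denominator: 3/6 + 3/3 = (3×3 + 3×6)/(6×3) = 27/18 = 3/2. The method used gives 6/9, which is different.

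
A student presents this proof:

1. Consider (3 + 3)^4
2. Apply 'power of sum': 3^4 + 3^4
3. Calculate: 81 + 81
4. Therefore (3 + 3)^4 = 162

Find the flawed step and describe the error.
Step 2: Apply 'power of sum': 3^4 + 3^4

Step 2 incorrectly applies a non-existent rule '(a+b)^n = a^n + b^n'. This is false in general. The correct expansion uses the binomial theorem. The actual value is (3 + 3)^4 = 6^4 = 1296, not 162.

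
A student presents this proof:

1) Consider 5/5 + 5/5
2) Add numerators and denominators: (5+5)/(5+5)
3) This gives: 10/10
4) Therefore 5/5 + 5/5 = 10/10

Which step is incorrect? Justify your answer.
Step 2: Add numerators and denominators: (5+5)/(5+5)

Step 2 incorrectly adds fractions by separately adding numerators and denominators. This is wrong. The correct method requires a common denominator: 5/5 + 5/5 = (5×5 + 5×5)/(5×5) = 50/25 = 2. The method used gives 10/10, which is different.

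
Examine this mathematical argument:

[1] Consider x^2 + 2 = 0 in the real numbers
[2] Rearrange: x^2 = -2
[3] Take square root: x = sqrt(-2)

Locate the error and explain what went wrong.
Step 3: Take square root: x = sqrt(-2)

Step 3 takes the square root of -2, which is negative. In the real number system, the square root of a negative number is undefined. The equation x^2 + 2 = 0 has no real solutions. Square roots of negative numbers only exist in the complex numbers.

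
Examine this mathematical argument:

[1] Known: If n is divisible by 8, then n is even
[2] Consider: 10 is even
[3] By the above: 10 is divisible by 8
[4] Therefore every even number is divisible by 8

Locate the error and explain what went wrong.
Step 3: By the above: 10 is divisible by 8

Step 3 commits the fallacy of affirming the consequent. The known fact 'divisible by 8 → even' does NOT imply 'even → divisible by 8'. That would be the converse, which is false. For example, 10 is even but 10 ÷ 8 = 1.25, which is not an integer.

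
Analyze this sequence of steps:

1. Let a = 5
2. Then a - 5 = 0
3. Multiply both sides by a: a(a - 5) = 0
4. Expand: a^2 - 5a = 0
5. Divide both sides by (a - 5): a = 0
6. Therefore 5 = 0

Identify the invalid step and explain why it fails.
Step 5: Divide both sides by (a - 5): a = 0

Step 5 divides both sides by (a - 5). However, since a = 5, we have (a - 5) = 0. Division by zero is undefined, making this step invalid.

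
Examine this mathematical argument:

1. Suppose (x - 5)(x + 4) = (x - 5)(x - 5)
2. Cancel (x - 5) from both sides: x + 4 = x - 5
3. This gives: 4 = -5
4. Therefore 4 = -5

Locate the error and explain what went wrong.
Step 2: Cancel (x - 5) from both sides: x + 4 = x - 5

Step 2 cancels (x - 5) from both sides. This is only valid if (x - 5) ≠ 0, i.e., x ≠ 5. When x = 5, both sides equal zero regardless of the other factors. The correct approach requires considering x = 5 as a separate case.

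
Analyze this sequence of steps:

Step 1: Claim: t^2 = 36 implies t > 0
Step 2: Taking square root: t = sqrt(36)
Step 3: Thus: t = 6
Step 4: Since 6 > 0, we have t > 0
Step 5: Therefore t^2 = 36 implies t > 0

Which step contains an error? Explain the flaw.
Step 2: Taking square root: t = sqrt(36)

Step 2 takes the square root and assumes the positive root only. The equation t^2 = 36 actually has two solutions: t = 6 and t = -6. The proof silently assumes t > 0 without justification, then uses this assumption to conclude t > 0, which is circular. The counterexample t = -6 shows the claim is false.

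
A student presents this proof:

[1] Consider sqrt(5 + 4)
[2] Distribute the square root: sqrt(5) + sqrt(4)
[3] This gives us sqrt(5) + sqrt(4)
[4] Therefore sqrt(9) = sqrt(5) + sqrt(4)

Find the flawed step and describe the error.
Step 2: Distribute the square root: sqrt(5) + sqrt(4)

Step 2 incorrectly 'distributes' the square root over addition. The square root function does not distribute: sqrt(a + b) ≠ sqrt(a) + sqrt(b). In fact, sqrt(5 + 4) = sqrt(9) ≈ 3.0000, while sqrt(5) + sqrt(4) ≈ 4.2361.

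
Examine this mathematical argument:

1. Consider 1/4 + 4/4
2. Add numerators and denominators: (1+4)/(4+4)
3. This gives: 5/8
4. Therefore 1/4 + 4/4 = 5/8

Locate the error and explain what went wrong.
Step 2: Add numerators and denominators: (1+4)/(4+4)

Step 2 incorrectly adds fractions by separately adding numerators and denominators. This is wrong. The correct method requires a common denominator: 1/4 + 4/4 = (1×4 + 4×4)/(4×4) = 20/16 = 5/4. The method used gives 5/8, which is different.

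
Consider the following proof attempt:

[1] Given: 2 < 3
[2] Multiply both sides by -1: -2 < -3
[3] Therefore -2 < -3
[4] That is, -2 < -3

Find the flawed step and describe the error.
Step 2: Multiply both sides by -1: -2 < -3

Step 2 multiplies both sides by -1 but fails to reverse the inequality sign. When multiplying (or dividing) an inequality by a negative number, the direction must be reversed. Since 2 < 3, we should get -2 > -3, i.e., -2 > -3.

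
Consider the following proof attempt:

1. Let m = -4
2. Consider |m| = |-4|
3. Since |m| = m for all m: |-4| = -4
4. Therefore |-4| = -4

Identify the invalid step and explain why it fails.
Step 3: Since |m| = m for all m: |-4| = -4

Step 3 incorrectly states that |m| = m for all m. The correct definition is |m| = m when m >= 0, and |m| = -m when m < 0. Since -4 < 0, we have |-4| = -(-4) = 4, not -4.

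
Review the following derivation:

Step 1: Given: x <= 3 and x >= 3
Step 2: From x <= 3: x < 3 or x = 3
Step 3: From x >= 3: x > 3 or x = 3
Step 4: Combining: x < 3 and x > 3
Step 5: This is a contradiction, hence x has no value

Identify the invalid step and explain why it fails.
Step 4: Combining: x < 3 and x > 3

Step 4 incorrectly combines the conditions. From x <= 3 and x >= 3, the intersection is x = 3. The error treats the 'or' cases as 'and' requirements. The correct conclusion is that x = 3 is the unique solution, not that no solution exists.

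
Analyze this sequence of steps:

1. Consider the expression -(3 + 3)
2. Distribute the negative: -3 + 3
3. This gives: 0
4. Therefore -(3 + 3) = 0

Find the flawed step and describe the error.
Step 2: Distribute the negative: -3 + 3

Step 2 incorrectly distributes the negative sign. The correct distribution is -(3 + 3) = -3 - 3 = -6. The negative must be applied to both terms, not just the first. The error treats -(3 + 3) as -3 + 3, which equals 0 instead of -6.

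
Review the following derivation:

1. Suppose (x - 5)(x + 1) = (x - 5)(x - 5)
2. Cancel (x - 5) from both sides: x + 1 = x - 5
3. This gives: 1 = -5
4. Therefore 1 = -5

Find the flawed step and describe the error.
Step 2: Cancel (x - 5) from both sides: x + 1 = x - 5

Step 2 cancels (x - 5) from both sides. This is only valid if (x - 5) ≠ 0, i.e., x ≠ 5. When x = 5, both sides equal zero regardless of the other factors. The correct approach requires considering x = 5 as a separate case.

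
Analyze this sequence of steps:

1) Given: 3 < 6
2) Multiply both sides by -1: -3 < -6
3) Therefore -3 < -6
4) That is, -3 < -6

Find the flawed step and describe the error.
Step 2: Multiply both sides by -1: -3 < -6

Step 2 multiplies both sides by -1 but fails to reverse the inequality sign. When multiplying (or dividing) an inequality by a negative number, the direction must be reversed. Since 3 < 6, we should get -3 > -6, i.e., -3 > -6.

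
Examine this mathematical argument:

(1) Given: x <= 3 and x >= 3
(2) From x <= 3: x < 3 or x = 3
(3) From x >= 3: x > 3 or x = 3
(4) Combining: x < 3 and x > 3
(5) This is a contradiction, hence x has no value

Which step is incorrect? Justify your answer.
Step 4: Combining: x < 3 and x > 3

Step 4 incorrectly combines the conditions. From x <= 3 and x >= 3, the intersection is x = 3. The error treats the 'or' cases as 'and' requirements. The correct conclusion is that x = 3 is the unique solution, not that no solution exists.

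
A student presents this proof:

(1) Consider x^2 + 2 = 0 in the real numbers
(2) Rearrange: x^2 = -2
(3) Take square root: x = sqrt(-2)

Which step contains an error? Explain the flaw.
Step 3: Take square root: x = sqrt(-2)

Step 3 takes the square root of -2, which is negative. In the real number system, the square root of a negative number is undefined. The equation x^2 + 2 = 0 has no real solutions. Square roots of negative numbers only exist in the complex numbers.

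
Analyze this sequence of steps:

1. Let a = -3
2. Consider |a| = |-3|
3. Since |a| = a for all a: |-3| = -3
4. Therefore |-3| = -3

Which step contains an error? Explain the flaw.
Step 3: Since |a| = a for all a: |-3| = -3

Step 3 incorrectly states that |a| = a for all a. The correct definition is |a| = a when a >= 0, and |a| = -a when a < 0. Since -3 < 0, we have |-3| = -(-3) = 3, not -3.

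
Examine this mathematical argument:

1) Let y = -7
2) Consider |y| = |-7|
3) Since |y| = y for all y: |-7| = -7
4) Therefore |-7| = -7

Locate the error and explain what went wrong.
Step 3: Since |y| = y for all y: |-7| = -7

Step 3 incorrectly states that |y| = y for all y. The correct definition is |y| = y when y >= 0, and |y| = -y when y < 0. Since -7 < 0, we have |-7| = -(-7) = 7, not -7.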